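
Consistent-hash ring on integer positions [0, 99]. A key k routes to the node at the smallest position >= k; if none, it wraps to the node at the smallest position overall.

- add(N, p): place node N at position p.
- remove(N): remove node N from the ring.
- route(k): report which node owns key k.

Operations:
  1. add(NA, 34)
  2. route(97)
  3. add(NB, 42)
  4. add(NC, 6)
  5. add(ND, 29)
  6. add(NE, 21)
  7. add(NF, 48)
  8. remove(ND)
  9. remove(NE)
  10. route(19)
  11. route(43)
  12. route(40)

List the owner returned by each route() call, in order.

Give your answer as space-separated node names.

Op 1: add NA@34 -> ring=[34:NA]
Op 2: route key 97: none >= 97, wrap to smallest pos 34 -> NA
Op 3: add NB@42 -> ring=[34:NA,42:NB]
Op 4: add NC@6 -> ring=[6:NC,34:NA,42:NB]
Op 5: add ND@29 -> ring=[6:NC,29:ND,34:NA,42:NB]
Op 6: add NE@21 -> ring=[6:NC,21:NE,29:ND,34:NA,42:NB]
Op 7: add NF@48 -> ring=[6:NC,21:NE,29:ND,34:NA,42:NB,48:NF]
Op 8: remove ND -> ring=[6:NC,21:NE,34:NA,42:NB,48:NF]
Op 9: remove NE -> ring=[6:NC,34:NA,42:NB,48:NF]
Op 10: route key 19: smallest pos >= 19 is 34 -> NA
Op 11: route key 43: smallest pos >= 43 is 48 -> NF
Op 12: route key 40: smallest pos >= 40 is 42 -> NB

Answer: NA NA NF NB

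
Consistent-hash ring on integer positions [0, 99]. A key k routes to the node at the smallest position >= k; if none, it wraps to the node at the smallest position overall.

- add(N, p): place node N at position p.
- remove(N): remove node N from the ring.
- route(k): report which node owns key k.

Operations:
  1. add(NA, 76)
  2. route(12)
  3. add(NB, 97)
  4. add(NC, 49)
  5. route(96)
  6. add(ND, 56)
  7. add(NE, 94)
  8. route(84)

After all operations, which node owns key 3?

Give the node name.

Answer: NC

Derivation:
Op 1: add NA@76 -> ring=[76:NA]
Op 2: route key 12: smallest pos >= 12 is 76 -> NA
Op 3: add NB@97 -> ring=[76:NA,97:NB]
Op 4: add NC@49 -> ring=[49:NC,76:NA,97:NB]
Op 5: route key 96: smallest pos >= 96 is 97 -> NB
Op 6: add ND@56 -> ring=[49:NC,56:ND,76:NA,97:NB]
Op 7: add NE@94 -> ring=[49:NC,56:ND,76:NA,94:NE,97:NB]
Op 8: route key 84: smallest pos >= 84 is 94 -> NE
Final route key 3: smallest pos >= 3 is 49 -> NC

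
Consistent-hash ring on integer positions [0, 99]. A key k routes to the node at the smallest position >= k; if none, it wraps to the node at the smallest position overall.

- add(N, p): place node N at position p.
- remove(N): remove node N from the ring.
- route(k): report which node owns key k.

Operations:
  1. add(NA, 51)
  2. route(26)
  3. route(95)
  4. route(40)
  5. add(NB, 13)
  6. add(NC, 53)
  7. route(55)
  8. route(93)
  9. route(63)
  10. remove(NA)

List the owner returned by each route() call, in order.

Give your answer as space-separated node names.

Answer: NA NA NA NB NB NB

Derivation:
Op 1: add NA@51 -> ring=[51:NA]
Op 2: route key 26: smallest pos >= 26 is 51 -> NA
Op 3: route key 95: none >= 95, wrap to smallest pos 51 -> NA
Op 4: route key 40: smallest pos >= 40 is 51 -> NA
Op 5: add NB@13 -> ring=[13:NB,51:NA]
Op 6: add NC@53 -> ring=[13:NB,51:NA,53:NC]
Op 7: route key 55: none >= 55, wrap to smallest pos 13 -> NB
Op 8: route key 93: none >= 93, wrap to smallest pos 13 -> NB
Op 9: route key 63: none >= 63, wrap to smallest pos 13 -> NB
Op 10: remove NA -> ring=[13:NB,53:NC]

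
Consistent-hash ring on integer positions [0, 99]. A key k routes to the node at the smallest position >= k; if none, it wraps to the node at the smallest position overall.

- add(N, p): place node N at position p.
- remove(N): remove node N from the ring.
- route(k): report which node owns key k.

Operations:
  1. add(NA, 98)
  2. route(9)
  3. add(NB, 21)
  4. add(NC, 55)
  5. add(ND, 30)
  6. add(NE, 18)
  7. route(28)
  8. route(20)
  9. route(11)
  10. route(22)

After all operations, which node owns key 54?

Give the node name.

Op 1: add NA@98 -> ring=[98:NA]
Op 2: route key 9: smallest pos >= 9 is 98 -> NA
Op 3: add NB@21 -> ring=[21:NB,98:NA]
Op 4: add NC@55 -> ring=[21:NB,55:NC,98:NA]
Op 5: add ND@30 -> ring=[21:NB,30:ND,55:NC,98:NA]
Op 6: add NE@18 -> ring=[18:NE,21:NB,30:ND,55:NC,98:NA]
Op 7: route key 28: smallest pos >= 28 is 30 -> ND
Op 8: route key 20: smallest pos >= 20 is 21 -> NB
Op 9: route key 11: smallest pos >= 11 is 18 -> NE
Op 10: route key 22: smallest pos >= 22 is 30 -> ND
Final route key 54: smallest pos >= 54 is 55 -> NC

Answer: NC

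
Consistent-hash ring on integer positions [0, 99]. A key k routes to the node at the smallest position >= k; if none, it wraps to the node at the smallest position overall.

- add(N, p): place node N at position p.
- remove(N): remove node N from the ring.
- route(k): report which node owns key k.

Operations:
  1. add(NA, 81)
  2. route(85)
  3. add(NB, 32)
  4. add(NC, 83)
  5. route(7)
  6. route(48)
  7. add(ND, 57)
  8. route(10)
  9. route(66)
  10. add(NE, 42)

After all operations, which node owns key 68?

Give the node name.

Answer: NA

Derivation:
Op 1: add NA@81 -> ring=[81:NA]
Op 2: route key 85: none >= 85, wrap to smallest pos 81 -> NA
Op 3: add NB@32 -> ring=[32:NB,81:NA]
Op 4: add NC@83 -> ring=[32:NB,81:NA,83:NC]
Op 5: route key 7: smallest pos >= 7 is 32 -> NB
Op 6: route key 48: smallest pos >= 48 is 81 -> NA
Op 7: add ND@57 -> ring=[32:NB,57:ND,81:NA,83:NC]
Op 8: route key 10: smallest pos >= 10 is 32 -> NB
Op 9: route key 66: smallest pos >= 66 is 81 -> NA
Op 10: add NE@42 -> ring=[32:NB,42:NE,57:ND,81:NA,83:NC]
Final route key 68: smallest pos >= 68 is 81 -> NA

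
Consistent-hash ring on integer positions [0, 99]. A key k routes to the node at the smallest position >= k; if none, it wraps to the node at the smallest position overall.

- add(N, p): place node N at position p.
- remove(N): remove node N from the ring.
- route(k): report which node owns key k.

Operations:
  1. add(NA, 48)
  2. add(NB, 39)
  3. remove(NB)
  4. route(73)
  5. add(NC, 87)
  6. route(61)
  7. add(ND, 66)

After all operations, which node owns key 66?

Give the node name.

Op 1: add NA@48 -> ring=[48:NA]
Op 2: add NB@39 -> ring=[39:NB,48:NA]
Op 3: remove NB -> ring=[48:NA]
Op 4: route key 73: none >= 73, wrap to smallest pos 48 -> NA
Op 5: add NC@87 -> ring=[48:NA,87:NC]
Op 6: route key 61: smallest pos >= 61 is 87 -> NC
Op 7: add ND@66 -> ring=[48:NA,66:ND,87:NC]
Final route key 66: smallest pos >= 66 is 66 -> ND

Answer: ND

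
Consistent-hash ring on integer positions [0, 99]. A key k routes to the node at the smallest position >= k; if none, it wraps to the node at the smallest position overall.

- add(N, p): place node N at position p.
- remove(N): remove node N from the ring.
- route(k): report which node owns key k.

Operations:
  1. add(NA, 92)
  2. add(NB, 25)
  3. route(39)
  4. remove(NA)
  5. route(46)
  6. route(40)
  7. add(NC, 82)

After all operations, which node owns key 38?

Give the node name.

Answer: NC

Derivation:
Op 1: add NA@92 -> ring=[92:NA]
Op 2: add NB@25 -> ring=[25:NB,92:NA]
Op 3: route key 39: smallest pos >= 39 is 92 -> NA
Op 4: remove NA -> ring=[25:NB]
Op 5: route key 46: none >= 46, wrap to smallest pos 25 -> NB
Op 6: route key 40: none >= 40, wrap to smallest pos 25 -> NB
Op 7: add NC@82 -> ring=[25:NB,82:NC]
Final route key 38: smallest pos >= 38 is 82 -> NC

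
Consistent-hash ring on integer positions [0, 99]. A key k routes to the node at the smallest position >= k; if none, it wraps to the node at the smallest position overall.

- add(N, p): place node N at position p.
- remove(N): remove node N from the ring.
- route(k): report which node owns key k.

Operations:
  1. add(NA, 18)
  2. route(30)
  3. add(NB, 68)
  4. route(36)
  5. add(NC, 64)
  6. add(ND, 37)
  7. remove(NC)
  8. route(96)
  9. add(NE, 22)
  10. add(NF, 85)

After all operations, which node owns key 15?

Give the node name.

Answer: NA

Derivation:
Op 1: add NA@18 -> ring=[18:NA]
Op 2: route key 30: none >= 30, wrap to smallest pos 18 -> NA
Op 3: add NB@68 -> ring=[18:NA,68:NB]
Op 4: route key 36: smallest pos >= 36 is 68 -> NB
Op 5: add NC@64 -> ring=[18:NA,64:NC,68:NB]
Op 6: add ND@37 -> ring=[18:NA,37:ND,64:NC,68:NB]
Op 7: remove NC -> ring=[18:NA,37:ND,68:NB]
Op 8: route key 96: none >= 96, wrap to smallest pos 18 -> NA
Op 9: add NE@22 -> ring=[18:NA,22:NE,37:ND,68:NB]
Op 10: add NF@85 -> ring=[18:NA,22:NE,37:ND,68:NB,85:NF]
Final route key 15: smallest pos >= 15 is 18 -> NA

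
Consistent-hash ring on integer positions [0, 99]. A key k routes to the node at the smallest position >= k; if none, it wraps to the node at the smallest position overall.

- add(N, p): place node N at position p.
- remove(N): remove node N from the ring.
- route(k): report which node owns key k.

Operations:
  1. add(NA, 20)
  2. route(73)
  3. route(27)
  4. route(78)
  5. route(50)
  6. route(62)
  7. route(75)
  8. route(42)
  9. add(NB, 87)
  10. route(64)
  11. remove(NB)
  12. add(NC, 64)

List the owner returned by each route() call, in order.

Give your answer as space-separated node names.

Op 1: add NA@20 -> ring=[20:NA]
Op 2: route key 73: none >= 73, wrap to smallest pos 20 -> NA
Op 3: route key 27: none >= 27, wrap to smallest pos 20 -> NA
Op 4: route key 78: none >= 78, wrap to smallest pos 20 -> NA
Op 5: route key 50: none >= 50, wrap to smallest pos 20 -> NA
Op 6: route key 62: none >= 62, wrap to smallest pos 20 -> NA
Op 7: route key 75: none >= 75, wrap to smallest pos 20 -> NA
Op 8: route key 42: none >= 42, wrap to smallest pos 20 -> NA
Op 9: add NB@87 -> ring=[20:NA,87:NB]
Op 10: route key 64: smallest pos >= 64 is 87 -> NB
Op 11: remove NB -> ring=[20:NA]
Op 12: add NC@64 -> ring=[20:NA,64:NC]

Answer: NA NA NA NA NA NA NA NB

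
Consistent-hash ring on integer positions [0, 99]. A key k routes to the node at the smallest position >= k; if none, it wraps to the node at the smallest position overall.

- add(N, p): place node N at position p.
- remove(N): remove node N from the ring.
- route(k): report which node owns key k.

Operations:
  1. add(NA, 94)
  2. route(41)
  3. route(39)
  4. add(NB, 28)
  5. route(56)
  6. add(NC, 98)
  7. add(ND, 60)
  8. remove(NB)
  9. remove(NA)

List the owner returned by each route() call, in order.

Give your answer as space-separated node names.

Answer: NA NA NA

Derivation:
Op 1: add NA@94 -> ring=[94:NA]
Op 2: route key 41: smallest pos >= 41 is 94 -> NA
Op 3: route key 39: smallest pos >= 39 is 94 -> NA
Op 4: add NB@28 -> ring=[28:NB,94:NA]
Op 5: route key 56: smallest pos >= 56 is 94 -> NA
Op 6: add NC@98 -> ring=[28:NB,94:NA,98:NC]
Op 7: add ND@60 -> ring=[28:NB,60:ND,94:NA,98:NC]
Op 8: remove NB -> ring=[60:ND,94:NA,98:NC]
Op 9: remove NA -> ring=[60:ND,98:NC]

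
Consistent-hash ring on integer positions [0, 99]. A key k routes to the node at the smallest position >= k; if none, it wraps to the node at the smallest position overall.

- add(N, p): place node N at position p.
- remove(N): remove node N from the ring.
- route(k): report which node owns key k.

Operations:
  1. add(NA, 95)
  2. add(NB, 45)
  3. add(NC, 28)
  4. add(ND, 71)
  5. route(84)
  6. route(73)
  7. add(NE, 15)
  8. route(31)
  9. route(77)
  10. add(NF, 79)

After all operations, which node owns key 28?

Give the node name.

Op 1: add NA@95 -> ring=[95:NA]
Op 2: add NB@45 -> ring=[45:NB,95:NA]
Op 3: add NC@28 -> ring=[28:NC,45:NB,95:NA]
Op 4: add ND@71 -> ring=[28:NC,45:NB,71:ND,95:NA]
Op 5: route key 84: smallest pos >= 84 is 95 -> NA
Op 6: route key 73: smallest pos >= 73 is 95 -> NA
Op 7: add NE@15 -> ring=[15:NE,28:NC,45:NB,71:ND,95:NA]
Op 8: route key 31: smallest pos >= 31 is 45 -> NB
Op 9: route key 77: smallest pos >= 77 is 95 -> NA
Op 10: add NF@79 -> ring=[15:NE,28:NC,45:NB,71:ND,79:NF,95:NA]
Final route key 28: smallest pos >= 28 is 28 -> NC

Answer: NC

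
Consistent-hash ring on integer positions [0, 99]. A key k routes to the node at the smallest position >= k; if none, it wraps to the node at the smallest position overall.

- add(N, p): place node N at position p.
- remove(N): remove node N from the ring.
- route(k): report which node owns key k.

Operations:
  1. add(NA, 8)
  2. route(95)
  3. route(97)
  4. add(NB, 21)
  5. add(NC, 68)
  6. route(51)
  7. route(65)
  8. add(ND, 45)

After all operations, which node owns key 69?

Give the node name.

Op 1: add NA@8 -> ring=[8:NA]
Op 2: route key 95: none >= 95, wrap to smallest pos 8 -> NA
Op 3: route key 97: none >= 97, wrap to smallest pos 8 -> NA
Op 4: add NB@21 -> ring=[8:NA,21:NB]
Op 5: add NC@68 -> ring=[8:NA,21:NB,68:NC]
Op 6: route key 51: smallest pos >= 51 is 68 -> NC
Op 7: route key 65: smallest pos >= 65 is 68 -> NC
Op 8: add ND@45 -> ring=[8:NA,21:NB,45:ND,68:NC]
Final route key 69: none >= 69, wrap to smallest pos 8 -> NA

Answer: NA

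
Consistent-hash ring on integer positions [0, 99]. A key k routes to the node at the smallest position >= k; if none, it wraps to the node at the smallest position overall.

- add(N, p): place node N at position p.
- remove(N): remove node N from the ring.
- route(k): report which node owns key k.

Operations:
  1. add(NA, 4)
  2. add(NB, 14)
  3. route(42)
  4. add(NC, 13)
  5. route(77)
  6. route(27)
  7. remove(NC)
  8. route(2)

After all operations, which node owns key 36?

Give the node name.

Op 1: add NA@4 -> ring=[4:NA]
Op 2: add NB@14 -> ring=[4:NA,14:NB]
Op 3: route key 42: none >= 42, wrap to smallest pos 4 -> NA
Op 4: add NC@13 -> ring=[4:NA,13:NC,14:NB]
Op 5: route key 77: none >= 77, wrap to smallest pos 4 -> NA
Op 6: route key 27: none >= 27, wrap to smallest pos 4 -> NA
Op 7: remove NC -> ring=[4:NA,14:NB]
Op 8: route key 2: smallest pos >= 2 is 4 -> NA
Final route key 36: none >= 36, wrap to smallest pos 4 -> NA

Answer: NA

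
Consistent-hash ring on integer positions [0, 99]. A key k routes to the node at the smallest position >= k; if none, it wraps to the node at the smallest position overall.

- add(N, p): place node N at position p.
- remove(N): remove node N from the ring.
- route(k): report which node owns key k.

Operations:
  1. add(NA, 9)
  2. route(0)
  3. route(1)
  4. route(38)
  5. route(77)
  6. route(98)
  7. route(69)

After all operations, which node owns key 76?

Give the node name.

Answer: NA

Derivation:
Op 1: add NA@9 -> ring=[9:NA]
Op 2: route key 0: smallest pos >= 0 is 9 -> NA
Op 3: route key 1: smallest pos >= 1 is 9 -> NA
Op 4: route key 38: none >= 38, wrap to smallest pos 9 -> NA
Op 5: route key 77: none >= 77, wrap to smallest pos 9 -> NA
Op 6: route key 98: none >= 98, wrap to smallest pos 9 -> NA
Op 7: route key 69: none >= 69, wrap to smallest pos 9 -> NA
Final route key 76: none >= 76, wrap to smallest pos 9 -> NA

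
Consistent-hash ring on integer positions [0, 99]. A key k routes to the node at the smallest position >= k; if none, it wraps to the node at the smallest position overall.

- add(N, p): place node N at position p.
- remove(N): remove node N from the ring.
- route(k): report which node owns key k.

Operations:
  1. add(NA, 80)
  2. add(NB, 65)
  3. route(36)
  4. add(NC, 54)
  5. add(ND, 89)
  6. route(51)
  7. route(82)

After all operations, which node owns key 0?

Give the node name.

Op 1: add NA@80 -> ring=[80:NA]
Op 2: add NB@65 -> ring=[65:NB,80:NA]
Op 3: route key 36: smallest pos >= 36 is 65 -> NB
Op 4: add NC@54 -> ring=[54:NC,65:NB,80:NA]
Op 5: add ND@89 -> ring=[54:NC,65:NB,80:NA,89:ND]
Op 6: route key 51: smallest pos >= 51 is 54 -> NC
Op 7: route key 82: smallest pos >= 82 is 89 -> ND
Final route key 0: smallest pos >= 0 is 54 -> NC

Answer: NC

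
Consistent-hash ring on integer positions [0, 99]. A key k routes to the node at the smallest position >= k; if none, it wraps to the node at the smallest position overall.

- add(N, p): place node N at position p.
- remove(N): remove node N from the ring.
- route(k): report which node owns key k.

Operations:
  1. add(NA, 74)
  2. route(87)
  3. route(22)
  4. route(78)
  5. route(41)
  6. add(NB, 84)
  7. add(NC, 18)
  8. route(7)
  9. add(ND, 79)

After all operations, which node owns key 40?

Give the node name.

Op 1: add NA@74 -> ring=[74:NA]
Op 2: route key 87: none >= 87, wrap to smallest pos 74 -> NA
Op 3: route key 22: smallest pos >= 22 is 74 -> NA
Op 4: route key 78: none >= 78, wrap to smallest pos 74 -> NA
Op 5: route key 41: smallest pos >= 41 is 74 -> NA
Op 6: add NB@84 -> ring=[74:NA,84:NB]
Op 7: add NC@18 -> ring=[18:NC,74:NA,84:NB]
Op 8: route key 7: smallest pos >= 7 is 18 -> NC
Op 9: add ND@79 -> ring=[18:NC,74:NA,79:ND,84:NB]
Final route key 40: smallest pos >= 40 is 74 -> NA

Answer: NA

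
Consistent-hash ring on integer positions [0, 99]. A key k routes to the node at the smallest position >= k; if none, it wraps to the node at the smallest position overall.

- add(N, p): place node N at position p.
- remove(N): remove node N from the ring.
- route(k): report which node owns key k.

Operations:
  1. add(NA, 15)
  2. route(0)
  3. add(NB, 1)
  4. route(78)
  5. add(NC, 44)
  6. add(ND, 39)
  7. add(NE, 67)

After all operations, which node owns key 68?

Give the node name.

Op 1: add NA@15 -> ring=[15:NA]
Op 2: route key 0: smallest pos >= 0 is 15 -> NA
Op 3: add NB@1 -> ring=[1:NB,15:NA]
Op 4: route key 78: none >= 78, wrap to smallest pos 1 -> NB
Op 5: add NC@44 -> ring=[1:NB,15:NA,44:NC]
Op 6: add ND@39 -> ring=[1:NB,15:NA,39:ND,44:NC]
Op 7: add NE@67 -> ring=[1:NB,15:NA,39:ND,44:NC,67:NE]
Final route key 68: none >= 68, wrap to smallest pos 1 -> NB

Answer: NB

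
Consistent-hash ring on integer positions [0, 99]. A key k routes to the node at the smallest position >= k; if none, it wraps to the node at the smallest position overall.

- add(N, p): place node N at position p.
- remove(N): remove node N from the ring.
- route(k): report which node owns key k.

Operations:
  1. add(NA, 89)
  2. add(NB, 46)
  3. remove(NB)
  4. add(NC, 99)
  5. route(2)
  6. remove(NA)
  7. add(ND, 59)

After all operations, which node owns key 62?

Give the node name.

Op 1: add NA@89 -> ring=[89:NA]
Op 2: add NB@46 -> ring=[46:NB,89:NA]
Op 3: remove NB -> ring=[89:NA]
Op 4: add NC@99 -> ring=[89:NA,99:NC]
Op 5: route key 2: smallest pos >= 2 is 89 -> NA
Op 6: remove NA -> ring=[99:NC]
Op 7: add ND@59 -> ring=[59:ND,99:NC]
Final route key 62: smallest pos >= 62 is 99 -> NC

Answer: NC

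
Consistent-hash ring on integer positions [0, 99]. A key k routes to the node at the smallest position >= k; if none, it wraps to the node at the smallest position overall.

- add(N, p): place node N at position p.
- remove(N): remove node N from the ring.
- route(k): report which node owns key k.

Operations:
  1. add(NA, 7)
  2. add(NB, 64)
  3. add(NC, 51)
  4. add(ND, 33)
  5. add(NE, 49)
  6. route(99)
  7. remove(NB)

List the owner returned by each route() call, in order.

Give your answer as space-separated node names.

Answer: NA

Derivation:
Op 1: add NA@7 -> ring=[7:NA]
Op 2: add NB@64 -> ring=[7:NA,64:NB]
Op 3: add NC@51 -> ring=[7:NA,51:NC,64:NB]
Op 4: add ND@33 -> ring=[7:NA,33:ND,51:NC,64:NB]
Op 5: add NE@49 -> ring=[7:NA,33:ND,49:NE,51:NC,64:NB]
Op 6: route key 99: none >= 99, wrap to smallest pos 7 -> NA
Op 7: remove NB -> ring=[7:NA,33:ND,49:NE,51:NC]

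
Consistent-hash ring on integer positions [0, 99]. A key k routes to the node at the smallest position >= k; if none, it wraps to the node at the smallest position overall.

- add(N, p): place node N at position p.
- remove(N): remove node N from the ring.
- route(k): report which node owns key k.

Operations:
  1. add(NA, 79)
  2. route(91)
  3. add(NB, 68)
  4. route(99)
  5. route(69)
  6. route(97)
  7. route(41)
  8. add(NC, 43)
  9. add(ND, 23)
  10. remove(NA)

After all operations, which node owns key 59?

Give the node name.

Op 1: add NA@79 -> ring=[79:NA]
Op 2: route key 91: none >= 91, wrap to smallest pos 79 -> NA
Op 3: add NB@68 -> ring=[68:NB,79:NA]
Op 4: route key 99: none >= 99, wrap to smallest pos 68 -> NB
Op 5: route key 69: smallest pos >= 69 is 79 -> NA
Op 6: route key 97: none >= 97, wrap to smallest pos 68 -> NB
Op 7: route key 41: smallest pos >= 41 is 68 -> NB
Op 8: add NC@43 -> ring=[43:NC,68:NB,79:NA]
Op 9: add ND@23 -> ring=[23:ND,43:NC,68:NB,79:NA]
Op 10: remove NA -> ring=[23:ND,43:NC,68:NB]
Final route key 59: smallest pos >= 59 is 68 -> NB

Answer: NB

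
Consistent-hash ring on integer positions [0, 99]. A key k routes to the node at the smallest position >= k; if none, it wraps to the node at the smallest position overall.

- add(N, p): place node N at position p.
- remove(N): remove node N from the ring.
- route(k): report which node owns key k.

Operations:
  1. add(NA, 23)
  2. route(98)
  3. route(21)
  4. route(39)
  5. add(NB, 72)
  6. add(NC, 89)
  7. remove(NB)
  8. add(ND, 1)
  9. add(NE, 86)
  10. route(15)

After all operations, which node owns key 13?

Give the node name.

Op 1: add NA@23 -> ring=[23:NA]
Op 2: route key 98: none >= 98, wrap to smallest pos 23 -> NA
Op 3: route key 21: smallest pos >= 21 is 23 -> NA
Op 4: route key 39: none >= 39, wrap to smallest pos 23 -> NA
Op 5: add NB@72 -> ring=[23:NA,72:NB]
Op 6: add NC@89 -> ring=[23:NA,72:NB,89:NC]
Op 7: remove NB -> ring=[23:NA,89:NC]
Op 8: add ND@1 -> ring=[1:ND,23:NA,89:NC]
Op 9: add NE@86 -> ring=[1:ND,23:NA,86:NE,89:NC]
Op 10: route key 15: smallest pos >= 15 is 23 -> NA
Final route key 13: smallest pos >= 13 is 23 -> NA

Answer: NA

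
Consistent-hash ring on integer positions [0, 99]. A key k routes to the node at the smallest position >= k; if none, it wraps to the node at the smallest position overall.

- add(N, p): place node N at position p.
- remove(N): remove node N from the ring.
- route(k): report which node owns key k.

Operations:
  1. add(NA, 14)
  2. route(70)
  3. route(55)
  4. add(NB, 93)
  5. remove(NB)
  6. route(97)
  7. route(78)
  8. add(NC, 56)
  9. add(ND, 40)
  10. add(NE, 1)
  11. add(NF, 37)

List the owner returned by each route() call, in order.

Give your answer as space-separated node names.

Op 1: add NA@14 -> ring=[14:NA]
Op 2: route key 70: none >= 70, wrap to smallest pos 14 -> NA
Op 3: route key 55: none >= 55, wrap to smallest pos 14 -> NA
Op 4: add NB@93 -> ring=[14:NA,93:NB]
Op 5: remove NB -> ring=[14:NA]
Op 6: route key 97: none >= 97, wrap to smallest pos 14 -> NA
Op 7: route key 78: none >= 78, wrap to smallest pos 14 -> NA
Op 8: add NC@56 -> ring=[14:NA,56:NC]
Op 9: add ND@40 -> ring=[14:NA,40:ND,56:NC]
Op 10: add NE@1 -> ring=[1:NE,14:NA,40:ND,56:NC]
Op 11: add NF@37 -> ring=[1:NE,14:NA,37:NF,40:ND,56:NC]

Answer: NA NA NA NA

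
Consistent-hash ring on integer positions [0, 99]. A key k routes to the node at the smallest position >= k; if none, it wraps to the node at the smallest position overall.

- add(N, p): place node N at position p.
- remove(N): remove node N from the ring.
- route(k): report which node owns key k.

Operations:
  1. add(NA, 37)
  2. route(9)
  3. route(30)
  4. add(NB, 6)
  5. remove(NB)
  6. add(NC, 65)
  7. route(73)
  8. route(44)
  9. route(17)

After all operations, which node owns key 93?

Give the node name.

Answer: NA

Derivation:
Op 1: add NA@37 -> ring=[37:NA]
Op 2: route key 9: smallest pos >= 9 is 37 -> NA
Op 3: route key 30: smallest pos >= 30 is 37 -> NA
Op 4: add NB@6 -> ring=[6:NB,37:NA]
Op 5: remove NB -> ring=[37:NA]
Op 6: add NC@65 -> ring=[37:NA,65:NC]
Op 7: route key 73: none >= 73, wrap to smallest pos 37 -> NA
Op 8: route key 44: smallest pos >= 44 is 65 -> NC
Op 9: route key 17: smallest pos >= 17 is 37 -> NA
Final route key 93: none >= 93, wrap to smallest pos 37 -> NA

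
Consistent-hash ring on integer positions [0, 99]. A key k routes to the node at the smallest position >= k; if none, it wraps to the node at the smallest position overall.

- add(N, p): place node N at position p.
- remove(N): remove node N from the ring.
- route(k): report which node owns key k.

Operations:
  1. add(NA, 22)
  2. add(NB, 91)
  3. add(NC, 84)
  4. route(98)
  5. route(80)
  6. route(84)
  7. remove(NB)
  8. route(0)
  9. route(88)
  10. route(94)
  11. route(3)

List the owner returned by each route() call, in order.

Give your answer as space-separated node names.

Op 1: add NA@22 -> ring=[22:NA]
Op 2: add NB@91 -> ring=[22:NA,91:NB]
Op 3: add NC@84 -> ring=[22:NA,84:NC,91:NB]
Op 4: route key 98: none >= 98, wrap to smallest pos 22 -> NA
Op 5: route key 80: smallest pos >= 80 is 84 -> NC
Op 6: route key 84: smallest pos >= 84 is 84 -> NC
Op 7: remove NB -> ring=[22:NA,84:NC]
Op 8: route key 0: smallest pos >= 0 is 22 -> NA
Op 9: route key 88: none >= 88, wrap to smallest pos 22 -> NA
Op 10: route key 94: none >= 94, wrap to smallest pos 22 -> NA
Op 11: route key 3: smallest pos >= 3 is 22 -> NA

Answer: NA NC NC NA NA NA NA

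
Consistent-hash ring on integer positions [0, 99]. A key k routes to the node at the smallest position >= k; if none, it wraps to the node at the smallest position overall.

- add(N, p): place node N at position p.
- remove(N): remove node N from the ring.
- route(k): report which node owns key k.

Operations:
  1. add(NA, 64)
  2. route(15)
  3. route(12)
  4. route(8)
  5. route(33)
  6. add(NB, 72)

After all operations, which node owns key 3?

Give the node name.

Answer: NA

Derivation:
Op 1: add NA@64 -> ring=[64:NA]
Op 2: route key 15: smallest pos >= 15 is 64 -> NA
Op 3: route key 12: smallest pos >= 12 is 64 -> NA
Op 4: route key 8: smallest pos >= 8 is 64 -> NA
Op 5: route key 33: smallest pos >= 33 is 64 -> NA
Op 6: add NB@72 -> ring=[64:NA,72:NB]
Final route key 3: smallest pos >= 3 is 64 -> NA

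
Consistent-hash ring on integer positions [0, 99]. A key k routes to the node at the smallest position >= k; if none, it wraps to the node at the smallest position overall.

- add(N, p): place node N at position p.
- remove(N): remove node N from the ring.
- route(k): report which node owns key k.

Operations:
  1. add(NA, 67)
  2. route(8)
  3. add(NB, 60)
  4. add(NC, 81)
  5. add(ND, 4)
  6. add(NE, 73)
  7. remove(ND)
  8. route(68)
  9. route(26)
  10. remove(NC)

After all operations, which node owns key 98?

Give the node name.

Answer: NB

Derivation:
Op 1: add NA@67 -> ring=[67:NA]
Op 2: route key 8: smallest pos >= 8 is 67 -> NA
Op 3: add NB@60 -> ring=[60:NB,67:NA]
Op 4: add NC@81 -> ring=[60:NB,67:NA,81:NC]
Op 5: add ND@4 -> ring=[4:ND,60:NB,67:NA,81:NC]
Op 6: add NE@73 -> ring=[4:ND,60:NB,67:NA,73:NE,81:NC]
Op 7: remove ND -> ring=[60:NB,67:NA,73:NE,81:NC]
Op 8: route key 68: smallest pos >= 68 is 73 -> NE
Op 9: route key 26: smallest pos >= 26 is 60 -> NB
Op 10: remove NC -> ring=[60:NB,67:NA,73:NE]
Final route key 98: none >= 98, wrap to smallest pos 60 -> NB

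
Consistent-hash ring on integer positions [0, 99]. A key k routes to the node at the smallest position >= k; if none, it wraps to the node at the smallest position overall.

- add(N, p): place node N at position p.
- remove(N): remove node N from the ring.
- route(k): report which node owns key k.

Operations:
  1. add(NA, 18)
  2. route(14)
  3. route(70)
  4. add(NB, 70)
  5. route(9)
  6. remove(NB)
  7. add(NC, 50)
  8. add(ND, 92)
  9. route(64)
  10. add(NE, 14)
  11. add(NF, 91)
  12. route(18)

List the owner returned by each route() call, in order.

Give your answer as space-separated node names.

Answer: NA NA NA ND NA

Derivation:
Op 1: add NA@18 -> ring=[18:NA]
Op 2: route key 14: smallest pos >= 14 is 18 -> NA
Op 3: route key 70: none >= 70, wrap to smallest pos 18 -> NA
Op 4: add NB@70 -> ring=[18:NA,70:NB]
Op 5: route key 9: smallest pos >= 9 is 18 -> NA
Op 6: remove NB -> ring=[18:NA]
Op 7: add NC@50 -> ring=[18:NA,50:NC]
Op 8: add ND@92 -> ring=[18:NA,50:NC,92:ND]
Op 9: route key 64: smallest pos >= 64 is 92 -> ND
Op 10: add NE@14 -> ring=[14:NE,18:NA,50:NC,92:ND]
Op 11: add NF@91 -> ring=[14:NE,18:NA,50:NC,91:NF,92:ND]
Op 12: route key 18: smallest pos >= 18 is 18 -> NA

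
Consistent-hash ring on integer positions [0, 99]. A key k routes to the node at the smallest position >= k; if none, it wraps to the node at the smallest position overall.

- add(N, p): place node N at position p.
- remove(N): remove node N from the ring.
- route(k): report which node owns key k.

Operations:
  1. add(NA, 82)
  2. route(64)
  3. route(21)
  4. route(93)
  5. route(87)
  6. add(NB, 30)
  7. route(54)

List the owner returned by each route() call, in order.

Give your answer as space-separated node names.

Answer: NA NA NA NA NA

Derivation:
Op 1: add NA@82 -> ring=[82:NA]
Op 2: route key 64: smallest pos >= 64 is 82 -> NA
Op 3: route key 21: smallest pos >= 21 is 82 -> NA
Op 4: route key 93: none >= 93, wrap to smallest pos 82 -> NA
Op 5: route key 87: none >= 87, wrap to smallest pos 82 -> NA
Op 6: add NB@30 -> ring=[30:NB,82:NA]
Op 7: route key 54: smallest pos >= 54 is 82 -> NA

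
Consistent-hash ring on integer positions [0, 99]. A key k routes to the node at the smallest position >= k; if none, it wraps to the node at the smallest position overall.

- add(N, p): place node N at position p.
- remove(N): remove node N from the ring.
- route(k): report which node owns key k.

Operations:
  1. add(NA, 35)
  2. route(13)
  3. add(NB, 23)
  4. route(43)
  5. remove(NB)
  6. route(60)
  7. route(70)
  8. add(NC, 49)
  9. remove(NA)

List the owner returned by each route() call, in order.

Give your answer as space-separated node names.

Answer: NA NB NA NA

Derivation:
Op 1: add NA@35 -> ring=[35:NA]
Op 2: route key 13: smallest pos >= 13 is 35 -> NA
Op 3: add NB@23 -> ring=[23:NB,35:NA]
Op 4: route key 43: none >= 43, wrap to smallest pos 23 -> NB
Op 5: remove NB -> ring=[35:NA]
Op 6: route key 60: none >= 60, wrap to smallest pos 35 -> NA
Op 7: route key 70: none >= 70, wrap to smallest pos 35 -> NA
Op 8: add NC@49 -> ring=[35:NA,49:NC]
Op 9: remove NA -> ring=[49:NC]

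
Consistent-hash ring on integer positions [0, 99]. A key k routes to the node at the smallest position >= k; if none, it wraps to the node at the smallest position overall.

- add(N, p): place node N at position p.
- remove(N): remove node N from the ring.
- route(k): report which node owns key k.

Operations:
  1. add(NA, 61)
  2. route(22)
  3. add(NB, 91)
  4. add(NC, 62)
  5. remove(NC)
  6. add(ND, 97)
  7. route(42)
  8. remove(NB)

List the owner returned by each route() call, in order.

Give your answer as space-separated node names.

Op 1: add NA@61 -> ring=[61:NA]
Op 2: route key 22: smallest pos >= 22 is 61 -> NA
Op 3: add NB@91 -> ring=[61:NA,91:NB]
Op 4: add NC@62 -> ring=[61:NA,62:NC,91:NB]
Op 5: remove NC -> ring=[61:NA,91:NB]
Op 6: add ND@97 -> ring=[61:NA,91:NB,97:ND]
Op 7: route key 42: smallest pos >= 42 is 61 -> NA
Op 8: remove NB -> ring=[61:NA,97:ND]

Answer: NA NA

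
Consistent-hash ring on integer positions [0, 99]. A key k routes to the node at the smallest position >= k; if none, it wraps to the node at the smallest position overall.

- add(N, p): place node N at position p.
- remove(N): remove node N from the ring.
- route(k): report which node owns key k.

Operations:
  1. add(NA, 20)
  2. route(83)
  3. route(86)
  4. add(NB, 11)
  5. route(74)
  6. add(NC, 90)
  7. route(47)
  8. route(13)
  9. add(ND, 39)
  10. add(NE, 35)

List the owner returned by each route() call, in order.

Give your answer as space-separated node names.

Op 1: add NA@20 -> ring=[20:NA]
Op 2: route key 83: none >= 83, wrap to smallest pos 20 -> NA
Op 3: route key 86: none >= 86, wrap to smallest pos 20 -> NA
Op 4: add NB@11 -> ring=[11:NB,20:NA]
Op 5: route key 74: none >= 74, wrap to smallest pos 11 -> NB
Op 6: add NC@90 -> ring=[11:NB,20:NA,90:NC]
Op 7: route key 47: smallest pos >= 47 is 90 -> NC
Op 8: route key 13: smallest pos >= 13 is 20 -> NA
Op 9: add ND@39 -> ring=[11:NB,20:NA,39:ND,90:NC]
Op 10: add NE@35 -> ring=[11:NB,20:NA,35:NE,39:ND,90:NC]

Answer: NA NA NB NC NA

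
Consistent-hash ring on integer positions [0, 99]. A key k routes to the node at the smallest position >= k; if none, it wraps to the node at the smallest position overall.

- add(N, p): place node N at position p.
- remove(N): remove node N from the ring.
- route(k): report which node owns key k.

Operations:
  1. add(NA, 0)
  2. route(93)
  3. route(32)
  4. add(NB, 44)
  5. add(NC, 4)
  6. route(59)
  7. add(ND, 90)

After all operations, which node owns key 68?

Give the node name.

Answer: ND

Derivation:
Op 1: add NA@0 -> ring=[0:NA]
Op 2: route key 93: none >= 93, wrap to smallest pos 0 -> NA
Op 3: route key 32: none >= 32, wrap to smallest pos 0 -> NA
Op 4: add NB@44 -> ring=[0:NA,44:NB]
Op 5: add NC@4 -> ring=[0:NA,4:NC,44:NB]
Op 6: route key 59: none >= 59, wrap to smallest pos 0 -> NA
Op 7: add ND@90 -> ring=[0:NA,4:NC,44:NB,90:ND]
Final route key 68: smallest pos >= 68 is 90 -> ND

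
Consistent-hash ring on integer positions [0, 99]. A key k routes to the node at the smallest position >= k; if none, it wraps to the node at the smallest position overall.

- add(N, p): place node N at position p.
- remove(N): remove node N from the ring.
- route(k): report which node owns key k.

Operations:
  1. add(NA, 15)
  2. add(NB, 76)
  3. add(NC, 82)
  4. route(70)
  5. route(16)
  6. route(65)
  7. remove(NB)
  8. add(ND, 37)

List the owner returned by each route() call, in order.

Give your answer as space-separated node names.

Op 1: add NA@15 -> ring=[15:NA]
Op 2: add NB@76 -> ring=[15:NA,76:NB]
Op 3: add NC@82 -> ring=[15:NA,76:NB,82:NC]
Op 4: route key 70: smallest pos >= 70 is 76 -> NB
Op 5: route key 16: smallest pos >= 16 is 76 -> NB
Op 6: route key 65: smallest pos >= 65 is 76 -> NB
Op 7: remove NB -> ring=[15:NA,82:NC]
Op 8: add ND@37 -> ring=[15:NA,37:ND,82:NC]

Answer: NB NB NB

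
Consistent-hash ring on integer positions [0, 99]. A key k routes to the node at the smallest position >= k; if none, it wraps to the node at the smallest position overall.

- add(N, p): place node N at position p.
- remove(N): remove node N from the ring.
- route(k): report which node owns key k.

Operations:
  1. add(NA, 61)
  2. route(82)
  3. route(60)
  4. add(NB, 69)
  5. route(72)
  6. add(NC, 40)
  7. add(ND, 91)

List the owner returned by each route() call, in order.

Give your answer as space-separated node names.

Op 1: add NA@61 -> ring=[61:NA]
Op 2: route key 82: none >= 82, wrap to smallest pos 61 -> NA
Op 3: route key 60: smallest pos >= 60 is 61 -> NA
Op 4: add NB@69 -> ring=[61:NA,69:NB]
Op 5: route key 72: none >= 72, wrap to smallest pos 61 -> NA
Op 6: add NC@40 -> ring=[40:NC,61:NA,69:NB]
Op 7: add ND@91 -> ring=[40:NC,61:NA,69:NB,91:ND]

Answer: NA NA NA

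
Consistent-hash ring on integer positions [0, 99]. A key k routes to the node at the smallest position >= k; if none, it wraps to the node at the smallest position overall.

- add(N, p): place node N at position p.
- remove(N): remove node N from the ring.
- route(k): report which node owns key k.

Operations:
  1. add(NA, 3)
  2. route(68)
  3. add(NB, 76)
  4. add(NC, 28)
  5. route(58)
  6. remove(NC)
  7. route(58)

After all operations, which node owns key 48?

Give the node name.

Op 1: add NA@3 -> ring=[3:NA]
Op 2: route key 68: none >= 68, wrap to smallest pos 3 -> NA
Op 3: add NB@76 -> ring=[3:NA,76:NB]
Op 4: add NC@28 -> ring=[3:NA,28:NC,76:NB]
Op 5: route key 58: smallest pos >= 58 is 76 -> NB
Op 6: remove NC -> ring=[3:NA,76:NB]
Op 7: route key 58: smallest pos >= 58 is 76 -> NB
Final route key 48: smallest pos >= 48 is 76 -> NB

Answer: NB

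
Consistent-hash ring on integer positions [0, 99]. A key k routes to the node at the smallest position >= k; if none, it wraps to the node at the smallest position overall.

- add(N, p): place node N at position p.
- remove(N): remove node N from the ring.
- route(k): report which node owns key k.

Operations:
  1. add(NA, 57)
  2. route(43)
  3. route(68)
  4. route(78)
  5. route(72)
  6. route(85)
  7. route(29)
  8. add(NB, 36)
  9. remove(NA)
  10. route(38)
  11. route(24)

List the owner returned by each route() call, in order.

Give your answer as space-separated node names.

Answer: NA NA NA NA NA NA NB NB

Derivation:
Op 1: add NA@57 -> ring=[57:NA]
Op 2: route key 43: smallest pos >= 43 is 57 -> NA
Op 3: route key 68: none >= 68, wrap to smallest pos 57 -> NA
Op 4: route key 78: none >= 78, wrap to smallest pos 57 -> NA
Op 5: route key 72: none >= 72, wrap to smallest pos 57 -> NA
Op 6: route key 85: none >= 85, wrap to smallest pos 57 -> NA
Op 7: route key 29: smallest pos >= 29 is 57 -> NA
Op 8: add NB@36 -> ring=[36:NB,57:NA]
Op 9: remove NA -> ring=[36:NB]
Op 10: route key 38: none >= 38, wrap to smallest pos 36 -> NB
Op 11: route key 24: smallest pos >= 24 is 36 -> NB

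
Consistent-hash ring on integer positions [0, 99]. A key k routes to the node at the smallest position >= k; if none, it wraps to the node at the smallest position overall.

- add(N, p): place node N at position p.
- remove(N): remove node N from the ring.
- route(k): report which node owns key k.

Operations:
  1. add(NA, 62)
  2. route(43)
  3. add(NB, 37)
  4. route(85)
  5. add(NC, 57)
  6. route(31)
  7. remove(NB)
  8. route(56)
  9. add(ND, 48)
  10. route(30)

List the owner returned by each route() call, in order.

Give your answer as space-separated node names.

Op 1: add NA@62 -> ring=[62:NA]
Op 2: route key 43: smallest pos >= 43 is 62 -> NA
Op 3: add NB@37 -> ring=[37:NB,62:NA]
Op 4: route key 85: none >= 85, wrap to smallest pos 37 -> NB
Op 5: add NC@57 -> ring=[37:NB,57:NC,62:NA]
Op 6: route key 31: smallest pos >= 31 is 37 -> NB
Op 7: remove NB -> ring=[57:NC,62:NA]
Op 8: route key 56: smallest pos >= 56 is 57 -> NC
Op 9: add ND@48 -> ring=[48:ND,57:NC,62:NA]
Op 10: route key 30: smallest pos >= 30 is 48 -> ND

Answer: NA NB NB NC ND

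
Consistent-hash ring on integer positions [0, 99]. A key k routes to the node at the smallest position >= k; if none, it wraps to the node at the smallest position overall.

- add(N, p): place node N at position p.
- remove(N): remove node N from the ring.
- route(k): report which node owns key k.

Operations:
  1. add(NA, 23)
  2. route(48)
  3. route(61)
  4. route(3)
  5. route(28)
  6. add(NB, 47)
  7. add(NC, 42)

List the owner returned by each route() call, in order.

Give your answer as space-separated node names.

Answer: NA NA NA NA

Derivation:
Op 1: add NA@23 -> ring=[23:NA]
Op 2: route key 48: none >= 48, wrap to smallest pos 23 -> NA
Op 3: route key 61: none >= 61, wrap to smallest pos 23 -> NA
Op 4: route key 3: smallest pos >= 3 is 23 -> NA
Op 5: route key 28: none >= 28, wrap to smallest pos 23 -> NA
Op 6: add NB@47 -> ring=[23:NA,47:NB]
Op 7: add NC@42 -> ring=[23:NA,42:NC,47:NB]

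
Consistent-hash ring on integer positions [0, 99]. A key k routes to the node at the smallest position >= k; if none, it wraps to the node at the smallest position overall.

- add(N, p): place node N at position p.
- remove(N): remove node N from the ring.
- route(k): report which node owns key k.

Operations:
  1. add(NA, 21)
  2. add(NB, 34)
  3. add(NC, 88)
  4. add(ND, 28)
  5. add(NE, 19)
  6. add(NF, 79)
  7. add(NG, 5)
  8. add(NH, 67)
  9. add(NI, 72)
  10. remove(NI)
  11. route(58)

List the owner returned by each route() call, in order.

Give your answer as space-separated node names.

Op 1: add NA@21 -> ring=[21:NA]
Op 2: add NB@34 -> ring=[21:NA,34:NB]
Op 3: add NC@88 -> ring=[21:NA,34:NB,88:NC]
Op 4: add ND@28 -> ring=[21:NA,28:ND,34:NB,88:NC]
Op 5: add NE@19 -> ring=[19:NE,21:NA,28:ND,34:NB,88:NC]
Op 6: add NF@79 -> ring=[19:NE,21:NA,28:ND,34:NB,79:NF,88:NC]
Op 7: add NG@5 -> ring=[5:NG,19:NE,21:NA,28:ND,34:NB,79:NF,88:NC]
Op 8: add NH@67 -> ring=[5:NG,19:NE,21:NA,28:ND,34:NB,67:NH,79:NF,88:NC]
Op 9: add NI@72 -> ring=[5:NG,19:NE,21:NA,28:ND,34:NB,67:NH,72:NI,79:NF,88:NC]
Op 10: remove NI -> ring=[5:NG,19:NE,21:NA,28:ND,34:NB,67:NH,79:NF,88:NC]
Op 11: route key 58: smallest pos >= 58 is 67 -> NH

Answer: NH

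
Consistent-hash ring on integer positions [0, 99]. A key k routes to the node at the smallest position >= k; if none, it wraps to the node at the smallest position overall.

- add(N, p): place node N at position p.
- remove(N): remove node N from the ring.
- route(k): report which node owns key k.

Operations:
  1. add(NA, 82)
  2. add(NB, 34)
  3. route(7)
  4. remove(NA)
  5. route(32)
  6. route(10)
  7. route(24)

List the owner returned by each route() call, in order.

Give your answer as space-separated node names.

Op 1: add NA@82 -> ring=[82:NA]
Op 2: add NB@34 -> ring=[34:NB,82:NA]
Op 3: route key 7: smallest pos >= 7 is 34 -> NB
Op 4: remove NA -> ring=[34:NB]
Op 5: route key 32: smallest pos >= 32 is 34 -> NB
Op 6: route key 10: smallest pos >= 10 is 34 -> NB
Op 7: route key 24: smallest pos >= 24 is 34 -> NB

Answer: NB NB NB NB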